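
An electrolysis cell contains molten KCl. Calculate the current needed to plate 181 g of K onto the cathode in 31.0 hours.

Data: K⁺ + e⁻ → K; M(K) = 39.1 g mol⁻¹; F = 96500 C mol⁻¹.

n(K) = 181 / 39.1 = 4.629 mol.
n(e⁻) = 1 × 4.629 = 4.629 mol.
Q = n(e⁻)·F = 4.629 × 96500 = 446700 C.
I = Q/t = 446700 / 111600 s = 4.00 A.

4.00 A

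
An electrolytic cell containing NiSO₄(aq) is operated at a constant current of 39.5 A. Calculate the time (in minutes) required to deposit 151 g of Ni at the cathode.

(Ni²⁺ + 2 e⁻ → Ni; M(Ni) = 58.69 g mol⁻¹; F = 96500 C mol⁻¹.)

210 min

n(Ni) = m/M = 151 / 58.69 = 2.573 mol.
Each Ni atom requires 2 electrons, so n(e⁻) = 2 × 2.573 = 5.146 mol.
Q = n(e⁻)·F = 5.146 × 96500 = 496600 C.
t = Q/I = 496600 / 39.50 A = 12570 s = 210 min.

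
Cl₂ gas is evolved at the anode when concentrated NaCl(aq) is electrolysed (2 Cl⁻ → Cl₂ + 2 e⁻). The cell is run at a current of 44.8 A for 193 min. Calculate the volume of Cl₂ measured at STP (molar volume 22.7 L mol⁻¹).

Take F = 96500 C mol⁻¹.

Q = I·t = 44.80 A × 11580 s = 518800 C.
n(e⁻) = Q/F = 518800 / 96500 = 5.376 mol.
2 electrons are transferred per Cl₂ molecule, so n(Cl₂) = 5.376 / 2 = 2.688 mol.
V = n × V_m = 2.688 × 22.7 = 61.0 L.

61.0 L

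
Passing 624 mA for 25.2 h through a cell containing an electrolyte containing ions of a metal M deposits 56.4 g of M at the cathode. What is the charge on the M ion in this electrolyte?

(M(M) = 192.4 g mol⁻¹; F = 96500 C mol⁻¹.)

+2

Q = I·t = 0.6240 A × 90720 s = 56610 C, so n(e⁻) = 56610/96500 = 0.5866 mol.
n(M) deposited = 56.4 / 192.4 = 0.2931 mol.
Electrons per atom = n(e⁻)/n(M) = 0.5866 / 0.2931 = 2.00 ≈ 2, so the ion is M²⁺.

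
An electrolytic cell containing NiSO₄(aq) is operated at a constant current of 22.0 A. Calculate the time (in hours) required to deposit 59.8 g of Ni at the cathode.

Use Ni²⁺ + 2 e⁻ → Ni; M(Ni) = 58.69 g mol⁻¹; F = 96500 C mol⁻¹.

n(Ni) = m/M = 59.8 / 58.69 = 1.019 mol.
Each Ni atom requires 2 electrons, so n(e⁻) = 2 × 1.019 = 2.038 mol.
Q = n(e⁻)·F = 2.038 × 96500 = 196700 C.
t = Q/I = 196700 / 22.00 A = 8939 s = 2.48 h.

2.48 h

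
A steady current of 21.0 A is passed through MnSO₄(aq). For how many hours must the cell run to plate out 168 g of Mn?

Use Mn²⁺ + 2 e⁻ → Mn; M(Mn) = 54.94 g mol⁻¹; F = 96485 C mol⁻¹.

7.81 h

n(Mn) = m/M = 168 / 54.94 = 3.058 mol.
Each Mn atom requires 2 electrons, so n(e⁻) = 2 × 3.058 = 6.116 mol.
Q = n(e⁻)·F = 6.116 × 96485 = 590100 C.
t = Q/I = 590100 / 21.00 A = 28100 s = 7.81 h.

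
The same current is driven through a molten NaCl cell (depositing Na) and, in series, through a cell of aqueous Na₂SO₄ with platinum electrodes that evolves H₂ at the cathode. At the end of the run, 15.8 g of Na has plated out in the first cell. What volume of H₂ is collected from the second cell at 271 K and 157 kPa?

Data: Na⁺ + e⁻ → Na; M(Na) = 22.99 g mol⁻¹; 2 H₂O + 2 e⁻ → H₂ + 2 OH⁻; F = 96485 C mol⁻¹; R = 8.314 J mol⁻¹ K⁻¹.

n(Na) = 15.8 / 22.99 = 0.6873 mol, so n(e⁻) = 1 × 0.6873 = 0.6873 mol.
The cells are in series, so the same 0.6873 mol of electrons passes through the second cell.
2 H₂O + 2 e⁻ → H₂ + 2 OH⁻ — 2 mol e⁻ per mol H₂, so n(H₂) = 0.6873/2 = 0.3436 mol.
V = nRT/P = (0.3436 × 8.314 × 271) / (157 × 10³) = 0.00493 m³ = 4.93 L.

4.93 L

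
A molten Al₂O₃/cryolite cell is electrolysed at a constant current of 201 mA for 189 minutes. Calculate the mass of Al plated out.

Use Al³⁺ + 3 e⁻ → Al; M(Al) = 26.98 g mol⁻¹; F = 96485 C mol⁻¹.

Q = I·t = 0.2010 A × 11340 s = 2279 C.
n(e⁻) = Q/F = 2279 / 96485 = 0.02362 mol.
Al³⁺ + 3 e⁻ → Al, so n(Al) = n(e⁻)/3 = 0.007875 mol.
m = n·M = 0.007875 × 26.98 = 0.212 g.

0.212 g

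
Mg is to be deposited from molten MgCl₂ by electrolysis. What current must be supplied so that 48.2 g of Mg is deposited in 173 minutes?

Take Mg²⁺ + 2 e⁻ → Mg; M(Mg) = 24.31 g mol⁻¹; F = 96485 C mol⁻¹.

36.9 A

n(Mg) = 48.2 / 24.31 = 1.983 mol.
n(e⁻) = 2 × 1.983 = 3.965 mol.
Q = n(e⁻)·F = 3.965 × 96485 = 382600 C.
I = Q/t = 382600 / 10380 s = 36.9 A.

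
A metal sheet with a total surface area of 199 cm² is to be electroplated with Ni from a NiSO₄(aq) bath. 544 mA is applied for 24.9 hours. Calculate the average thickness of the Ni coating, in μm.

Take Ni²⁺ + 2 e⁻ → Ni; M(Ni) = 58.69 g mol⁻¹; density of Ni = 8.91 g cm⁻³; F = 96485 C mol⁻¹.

Q = I·t = 0.5440 × 89640 = 48760 C; n(e⁻) = 0.5054 mol.
n(Ni) = n(e⁻)/2 = 0.2527 mol, so m = 0.2527 × 58.69 = 14.83 g.
Volume = m/ρ = 14.83 / 8.91 = 1.665 cm³.
Thickness = V/A = 1.665 / 199 = 0.00836 cm = 83.6 μm.

83.6 μm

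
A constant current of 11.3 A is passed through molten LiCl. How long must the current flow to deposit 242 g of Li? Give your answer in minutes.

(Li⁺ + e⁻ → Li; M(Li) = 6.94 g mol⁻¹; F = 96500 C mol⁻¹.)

n(Li) = m/M = 242 / 6.94 = 34.87 mol.
Each Li atom requires 1 electron, so n(e⁻) = 1 × 34.87 = 34.87 mol.
Q = n(e⁻)·F = 34.87 × 96500 = 3365000 C.
t = Q/I = 3365000 / 11.30 A = 297800 s = 4960 min.

4960 min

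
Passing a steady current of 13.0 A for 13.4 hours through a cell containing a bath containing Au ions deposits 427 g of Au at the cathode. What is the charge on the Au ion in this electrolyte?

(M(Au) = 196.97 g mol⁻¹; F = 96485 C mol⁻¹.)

Q = I·t = 13.00 A × 48240 s = 627100 C, so n(e⁻) = 627100/96485 = 6.500 mol.
n(Au) deposited = 427 / 196.97 = 2.168 mol.
Electrons per atom = n(e⁻)/n(Au) = 6.500 / 2.168 = 3.00 ≈ 3, so the ion is Au³⁺.

+3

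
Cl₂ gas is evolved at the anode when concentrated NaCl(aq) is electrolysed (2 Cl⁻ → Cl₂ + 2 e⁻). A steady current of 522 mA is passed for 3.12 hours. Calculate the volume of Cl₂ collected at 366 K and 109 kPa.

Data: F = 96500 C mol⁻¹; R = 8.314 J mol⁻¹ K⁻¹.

0.848 L

Q = I·t = 0.5220 A × 11232 s = 5863 C.
n(e⁻) = Q/F = 5863 / 96500 = 0.06076 mol.
2 electrons are transferred per Cl₂ molecule, so n(Cl₂) = 0.06076 / 2 = 0.03038 mol.
V = nRT/P = (0.03038 × 8.314 × 366) / (109 × 10³ Pa) = 8.48 × 10⁻⁴ m³ = 0.848 L.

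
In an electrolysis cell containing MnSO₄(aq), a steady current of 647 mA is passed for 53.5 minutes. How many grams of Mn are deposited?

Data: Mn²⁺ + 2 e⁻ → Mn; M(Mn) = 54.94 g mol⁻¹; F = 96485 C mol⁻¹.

Q = I·t = 0.6470 A × 3210.0 s = 2077 C.
n(e⁻) = Q/F = 2077 / 96485 = 0.02153 mol.
Mn²⁺ + 2 e⁻ → Mn, so n(Mn) = n(e⁻)/2 = 0.01076 mol.
m = n·M = 0.01076 × 54.94 = 0.591 g.

0.591 g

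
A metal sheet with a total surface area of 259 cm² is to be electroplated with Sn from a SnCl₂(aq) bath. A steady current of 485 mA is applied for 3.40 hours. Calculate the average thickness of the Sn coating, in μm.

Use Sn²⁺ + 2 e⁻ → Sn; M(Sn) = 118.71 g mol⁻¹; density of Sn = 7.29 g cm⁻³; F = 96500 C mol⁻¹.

19.3 μm

Q = I·t = 0.4850 × 12240 = 5936 C; n(e⁻) = 0.06152 mol.
n(Sn) = n(e⁻)/2 = 0.03076 mol, so m = 0.03076 × 118.71 = 3.651 g.
Volume = m/ρ = 3.651 / 7.29 = 0.5009 cm³.
Thickness = V/A = 0.5009 / 259 = 0.00193 cm = 19.3 μm.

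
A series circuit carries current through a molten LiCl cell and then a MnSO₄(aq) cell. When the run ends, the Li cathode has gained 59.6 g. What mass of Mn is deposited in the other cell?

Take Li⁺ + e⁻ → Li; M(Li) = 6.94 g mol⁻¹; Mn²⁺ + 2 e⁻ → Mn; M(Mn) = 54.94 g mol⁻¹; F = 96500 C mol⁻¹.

n(Li) = 59.6 / 6.94 = 8.588 mol.
Since Li⁺ + e⁻ → Li, n(e⁻) passed = 1 × 8.588 = 8.588 mol.
Cells in series carry the same charge, so the same 8.588 mol of electrons passes through cell 2.
Mn²⁺ + 2 e⁻ → Mn, so n(Mn) = 8.588 / 2 = 4.294 mol.
m(Mn) = 4.294 × 54.94 = 236 g.

236 g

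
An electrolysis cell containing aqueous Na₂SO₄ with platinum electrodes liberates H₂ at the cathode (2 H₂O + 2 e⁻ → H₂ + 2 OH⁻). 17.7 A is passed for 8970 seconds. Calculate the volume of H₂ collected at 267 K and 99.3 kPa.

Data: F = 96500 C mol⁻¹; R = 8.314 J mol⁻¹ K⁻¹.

Q = I·t = 17.70 A × 8970.0 s = 158800 C.
n(e⁻) = Q/F = 158800 / 96500 = 1.645 mol.
2 electrons are transferred per H₂ molecule, so n(H₂) = 1.645 / 2 = 0.8226 mol.
V = nRT/P = (0.8226 × 8.314 × 267) / (99.3 × 10³ Pa) = 0.0184 m³ = 18.4 L.

18.4 L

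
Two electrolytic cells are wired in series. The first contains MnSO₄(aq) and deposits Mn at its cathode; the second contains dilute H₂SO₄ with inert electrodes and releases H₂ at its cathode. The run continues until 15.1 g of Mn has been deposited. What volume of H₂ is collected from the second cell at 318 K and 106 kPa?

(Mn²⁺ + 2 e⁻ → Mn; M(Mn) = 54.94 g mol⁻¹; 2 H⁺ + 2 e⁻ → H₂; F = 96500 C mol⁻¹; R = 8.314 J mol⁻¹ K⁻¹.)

6.86 L

n(Mn) = 15.1 / 54.94 = 0.2748 mol, so n(e⁻) = 2 × 0.2748 = 0.5497 mol.
The cells are in series, so the same 0.5497 mol of electrons passes through the second cell.
2 H⁺ + 2 e⁻ → H₂ — 2 mol e⁻ per mol H₂, so n(H₂) = 0.5497/2 = 0.2748 mol.
V = nRT/P = (0.2748 × 8.314 × 318) / (106 × 10³) = 0.00686 m³ = 6.86 L.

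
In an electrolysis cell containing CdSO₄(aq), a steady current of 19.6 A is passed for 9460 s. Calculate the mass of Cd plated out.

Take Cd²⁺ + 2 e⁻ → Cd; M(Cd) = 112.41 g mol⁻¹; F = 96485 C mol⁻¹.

108 g

Q = I·t = 19.60 A × 9460.0 s = 185400 C.
n(e⁻) = Q/F = 185400 / 96485 = 1.922 mol.
Cd²⁺ + 2 e⁻ → Cd, so n(Cd) = n(e⁻)/2 = 0.9609 mol.
m = n·M = 0.9609 × 112.41 = 108 g.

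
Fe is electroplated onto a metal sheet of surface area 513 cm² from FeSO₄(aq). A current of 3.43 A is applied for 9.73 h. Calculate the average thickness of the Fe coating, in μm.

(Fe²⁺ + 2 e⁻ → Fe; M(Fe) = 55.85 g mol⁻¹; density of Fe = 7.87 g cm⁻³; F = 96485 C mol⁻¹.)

Q = I·t = 3.430 × 35028 = 120100 C; n(e⁻) = 1.245 mol.
n(Fe) = n(e⁻)/2 = 0.6226 mol, so m = 0.6226 × 55.85 = 34.77 g.
Volume = m/ρ = 34.77 / 7.87 = 4.418 cm³.
Thickness = V/A = 4.418 / 513 = 0.00861 cm = 86.1 μm.

86.1 μm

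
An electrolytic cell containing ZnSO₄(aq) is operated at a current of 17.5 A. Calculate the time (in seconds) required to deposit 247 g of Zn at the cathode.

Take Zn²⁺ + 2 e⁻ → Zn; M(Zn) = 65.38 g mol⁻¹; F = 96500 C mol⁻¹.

41700 s

n(Zn) = m/M = 247 / 65.38 = 3.778 mol.
Each Zn atom requires 2 electrons, so n(e⁻) = 2 × 3.778 = 7.556 mol.
Q = n(e⁻)·F = 7.556 × 96500 = 729100 C.
t = Q/I = 729100 / 17.50 A = 41660 s.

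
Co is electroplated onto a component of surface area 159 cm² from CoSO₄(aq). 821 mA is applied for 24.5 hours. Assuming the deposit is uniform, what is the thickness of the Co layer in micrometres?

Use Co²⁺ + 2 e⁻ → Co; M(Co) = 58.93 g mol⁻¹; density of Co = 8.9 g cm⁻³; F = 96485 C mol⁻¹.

Q = I·t = 0.8210 × 88200 = 72410 C; n(e⁻) = 0.7505 mol.
n(Co) = n(e⁻)/2 = 0.3753 mol, so m = 0.3753 × 58.93 = 22.11 g.
Volume = m/ρ = 22.11 / 8.9 = 2.485 cm³.
Thickness = V/A = 2.485 / 159 = 0.0156 cm = 156 μm.

156 μm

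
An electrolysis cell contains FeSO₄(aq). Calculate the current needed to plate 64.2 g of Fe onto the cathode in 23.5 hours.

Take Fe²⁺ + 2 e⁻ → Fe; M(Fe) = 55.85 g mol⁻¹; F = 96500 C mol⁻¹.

2.62 A

n(Fe) = 64.2 / 55.85 = 1.150 mol.
n(e⁻) = 2 × 1.150 = 2.299 mol.
Q = n(e⁻)·F = 2.299 × 96500 = 221900 C.
I = Q/t = 221900 / 84600 s = 2.62 A.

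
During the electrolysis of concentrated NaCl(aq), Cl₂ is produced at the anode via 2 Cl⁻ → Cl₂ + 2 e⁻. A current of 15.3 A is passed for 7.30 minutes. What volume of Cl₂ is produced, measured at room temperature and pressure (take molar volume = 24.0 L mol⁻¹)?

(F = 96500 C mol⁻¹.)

0.833 L

Q = I·t = 15.30 A × 438.00 s = 6701 C.
n(e⁻) = Q/F = 6701 / 96500 = 0.06944 mol.
2 electrons are transferred per Cl₂ molecule, so n(Cl₂) = 0.06944 / 2 = 0.03472 mol.
V = n × V_m = 0.03472 × 24.0 = 0.833 L.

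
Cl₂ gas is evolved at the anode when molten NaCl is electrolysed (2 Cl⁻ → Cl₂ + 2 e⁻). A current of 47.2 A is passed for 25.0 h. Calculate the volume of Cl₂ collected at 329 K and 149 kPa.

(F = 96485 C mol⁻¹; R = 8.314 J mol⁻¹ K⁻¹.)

404 L

Q = I·t = 47.20 A × 90000 s = 4248000 C.
n(e⁻) = Q/F = 4248000 / 96485 = 44.03 mol.
2 electrons are transferred per Cl₂ molecule, so n(Cl₂) = 44.03 / 2 = 22.01 mol.
V = nRT/P = (22.01 × 8.314 × 329) / (149 × 10³ Pa) = 0.404 m³ = 404 L.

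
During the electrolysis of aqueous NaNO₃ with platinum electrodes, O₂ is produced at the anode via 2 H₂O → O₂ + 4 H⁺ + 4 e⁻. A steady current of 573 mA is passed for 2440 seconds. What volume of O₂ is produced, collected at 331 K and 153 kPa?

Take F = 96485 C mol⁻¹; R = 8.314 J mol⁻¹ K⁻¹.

Q = I·t = 0.5730 A × 2440.0 s = 1398 C.
n(e⁻) = Q/F = 1398 / 96485 = 0.01449 mol.
4 electrons are transferred per O₂ molecule, so n(O₂) = 0.01449 / 4 = 0.003623 mol.
V = nRT/P = (0.003623 × 8.314 × 331) / (153 × 10³ Pa) = 6.52 × 10⁻⁵ m³ = 0.0652 L.

0.0652 L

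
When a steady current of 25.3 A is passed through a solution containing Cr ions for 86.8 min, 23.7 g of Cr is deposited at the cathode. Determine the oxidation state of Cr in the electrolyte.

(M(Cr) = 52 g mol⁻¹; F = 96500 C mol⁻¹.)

Q = I·t = 25.30 A × 5208.0 s = 131800 C, so n(e⁻) = 131800/96500 = 1.365 mol.
n(Cr) deposited = 23.7 / 52 = 0.4558 mol.
Electrons per atom = n(e⁻)/n(Cr) = 1.365 / 0.4558 = 3.00 ≈ 3, so the ion is Cr³⁺.

+3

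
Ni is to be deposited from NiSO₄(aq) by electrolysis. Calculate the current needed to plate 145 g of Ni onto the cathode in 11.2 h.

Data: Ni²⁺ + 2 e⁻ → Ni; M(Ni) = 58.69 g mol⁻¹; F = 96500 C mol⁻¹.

11.8 A

n(Ni) = 145 / 58.69 = 2.471 mol.
n(e⁻) = 2 × 2.471 = 4.941 mol.
Q = n(e⁻)·F = 4.941 × 96500 = 476800 C.
I = Q/t = 476800 / 40320 s = 11.8 A.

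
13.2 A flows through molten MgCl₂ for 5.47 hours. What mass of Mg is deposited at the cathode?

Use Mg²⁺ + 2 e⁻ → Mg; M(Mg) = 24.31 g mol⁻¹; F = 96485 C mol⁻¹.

Q = I·t = 13.20 A × 19692 s = 259900 C.
n(e⁻) = Q/F = 259900 / 96485 = 2.694 mol.
Mg²⁺ + 2 e⁻ → Mg, so n(Mg) = n(e⁻)/2 = 1.347 mol.
m = n·M = 1.347 × 24.31 = 32.7 g.

32.7 g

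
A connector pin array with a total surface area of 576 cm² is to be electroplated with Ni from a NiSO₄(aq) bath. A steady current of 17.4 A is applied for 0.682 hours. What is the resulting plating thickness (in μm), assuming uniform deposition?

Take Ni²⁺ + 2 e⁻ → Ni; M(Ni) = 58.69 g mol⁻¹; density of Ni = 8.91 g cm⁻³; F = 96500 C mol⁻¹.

Q = I·t = 17.40 × 2455.2 = 42720 C; n(e⁻) = 0.4427 mol.
n(Ni) = n(e⁻)/2 = 0.2213 mol, so m = 0.2213 × 58.69 = 12.99 g.
Volume = m/ρ = 12.99 / 8.91 = 1.458 cm³.
Thickness = V/A = 1.458 / 576 = 0.00253 cm = 25.3 μm.

25.3 μm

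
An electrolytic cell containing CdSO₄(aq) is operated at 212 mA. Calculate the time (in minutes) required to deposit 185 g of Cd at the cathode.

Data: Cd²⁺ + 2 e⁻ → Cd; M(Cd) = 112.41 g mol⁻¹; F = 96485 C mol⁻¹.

25000 min

n(Cd) = m/M = 185 / 112.41 = 1.646 mol.
Each Cd atom requires 2 electrons, so n(e⁻) = 2 × 1.646 = 3.292 mol.
Q = n(e⁻)·F = 3.292 × 96485 = 317600 C.
t = Q/I = 317600 / 0.2120 A = 1498000 s = 25000 min.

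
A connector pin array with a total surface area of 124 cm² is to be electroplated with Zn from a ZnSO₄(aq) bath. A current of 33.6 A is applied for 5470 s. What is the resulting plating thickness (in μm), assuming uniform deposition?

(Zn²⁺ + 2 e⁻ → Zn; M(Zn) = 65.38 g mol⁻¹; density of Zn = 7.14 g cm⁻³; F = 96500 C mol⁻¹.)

703 μm

Q = I·t = 33.60 × 5470.0 = 183800 C; n(e⁻) = 1.905 mol.
n(Zn) = n(e⁻)/2 = 0.9523 mol, so m = 0.9523 × 65.38 = 62.26 g.
Volume = m/ρ = 62.26 / 7.14 = 8.720 cm³.
Thickness = V/A = 8.720 / 124 = 0.0703 cm = 703 μm.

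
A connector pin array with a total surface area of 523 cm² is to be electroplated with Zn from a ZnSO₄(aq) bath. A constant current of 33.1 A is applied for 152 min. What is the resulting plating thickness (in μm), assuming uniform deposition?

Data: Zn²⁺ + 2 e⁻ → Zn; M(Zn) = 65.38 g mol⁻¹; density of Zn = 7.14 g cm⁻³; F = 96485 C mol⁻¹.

Q = I·t = 33.10 × 9120.0 = 301900 C; n(e⁻) = 3.129 mol.
n(Zn) = n(e⁻)/2 = 1.564 mol, so m = 1.564 × 65.38 = 102.3 g.
Volume = m/ρ = 102.3 / 7.14 = 14.32 cm³.
Thickness = V/A = 14.32 / 523 = 0.0274 cm = 274 μm.

274 μm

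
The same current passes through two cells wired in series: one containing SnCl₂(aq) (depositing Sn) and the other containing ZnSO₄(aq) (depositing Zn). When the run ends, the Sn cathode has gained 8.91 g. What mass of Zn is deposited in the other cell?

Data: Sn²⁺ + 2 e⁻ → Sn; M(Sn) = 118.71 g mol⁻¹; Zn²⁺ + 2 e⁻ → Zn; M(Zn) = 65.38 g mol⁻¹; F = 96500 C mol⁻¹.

4.91 g

n(Sn) = 8.91 / 118.71 = 0.07506 mol.
Since Sn²⁺ + 2 e⁻ → Sn, n(e⁻) passed = 2 × 0.07506 = 0.1501 mol.
Cells in series carry the same charge, so the same 0.1501 mol of electrons passes through cell 2.
Zn²⁺ + 2 e⁻ → Zn, so n(Zn) = 0.1501 / 2 = 0.07506 mol.
m(Zn) = 0.07506 × 65.38 = 4.91 g.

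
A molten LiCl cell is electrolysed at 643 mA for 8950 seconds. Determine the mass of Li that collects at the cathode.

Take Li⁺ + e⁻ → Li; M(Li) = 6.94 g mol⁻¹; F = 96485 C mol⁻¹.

0.414 g

Q = I·t = 0.6430 A × 8950.0 s = 5755 C.
n(e⁻) = Q/F = 5755 / 96485 = 0.05965 mol.
Li⁺ + e⁻ → Li, so n(Li) = n(e⁻)/1 = 0.05965 mol.
m = n·M = 0.05965 × 6.94 = 0.414 g.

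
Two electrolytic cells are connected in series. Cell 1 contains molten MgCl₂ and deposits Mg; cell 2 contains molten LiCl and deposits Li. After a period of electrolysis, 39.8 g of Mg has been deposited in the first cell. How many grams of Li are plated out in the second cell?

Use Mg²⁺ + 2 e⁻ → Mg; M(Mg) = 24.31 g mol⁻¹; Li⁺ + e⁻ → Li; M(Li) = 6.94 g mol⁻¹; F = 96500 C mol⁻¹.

n(Mg) = 39.8 / 24.31 = 1.637 mol.
Since Mg²⁺ + 2 e⁻ → Mg, n(e⁻) passed = 2 × 1.637 = 3.274 mol.
Cells in series carry the same charge, so the same 3.274 mol of electrons passes through cell 2.
Li⁺ + e⁻ → Li, so n(Li) = 3.274 / 1 = 3.274 mol.
m(Li) = 3.274 × 6.94 = 22.7 g.

22.7 g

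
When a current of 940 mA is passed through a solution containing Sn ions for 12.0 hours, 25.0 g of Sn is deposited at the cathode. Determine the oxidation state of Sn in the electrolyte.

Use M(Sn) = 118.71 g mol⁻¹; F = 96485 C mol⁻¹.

Q = I·t = 0.9400 A × 43200 s = 40610 C, so n(e⁻) = 40610/96485 = 0.4209 mol.
n(Sn) deposited = 25.0 / 118.71 = 0.2106 mol.
Electrons per atom = n(e⁻)/n(Sn) = 0.4209 / 0.2106 = 2.00 ≈ 2, so the ion is Sn²⁺.

+2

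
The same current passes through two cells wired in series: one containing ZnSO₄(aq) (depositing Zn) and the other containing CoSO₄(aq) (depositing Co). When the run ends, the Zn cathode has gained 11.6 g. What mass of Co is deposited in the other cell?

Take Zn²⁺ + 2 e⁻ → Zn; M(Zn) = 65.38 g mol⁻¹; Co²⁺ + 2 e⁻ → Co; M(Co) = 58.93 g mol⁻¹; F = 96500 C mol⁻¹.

n(Zn) = 11.6 / 65.38 = 0.1774 mol.
Since Zn²⁺ + 2 e⁻ → Zn, n(e⁻) passed = 2 × 0.1774 = 0.3548 mol.
Cells in series carry the same charge, so the same 0.3548 mol of electrons passes through cell 2.
Co²⁺ + 2 e⁻ → Co, so n(Co) = 0.3548 / 2 = 0.1774 mol.
m(Co) = 0.1774 × 58.93 = 10.5 g.

10.5 g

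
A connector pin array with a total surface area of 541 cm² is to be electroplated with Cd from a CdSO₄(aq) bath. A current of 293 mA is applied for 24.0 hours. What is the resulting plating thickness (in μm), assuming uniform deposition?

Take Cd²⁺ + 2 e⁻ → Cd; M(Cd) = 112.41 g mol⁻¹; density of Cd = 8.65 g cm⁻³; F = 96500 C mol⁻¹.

31.5 μm

Q = I·t = 0.2930 × 86400 = 25320 C; n(e⁻) = 0.2623 mol.
n(Cd) = n(e⁻)/2 = 0.1312 mol, so m = 0.1312 × 112.41 = 14.74 g.
Volume = m/ρ = 14.74 / 8.65 = 1.705 cm³.
Thickness = V/A = 1.705 / 541 = 0.00315 cm = 31.5 μm.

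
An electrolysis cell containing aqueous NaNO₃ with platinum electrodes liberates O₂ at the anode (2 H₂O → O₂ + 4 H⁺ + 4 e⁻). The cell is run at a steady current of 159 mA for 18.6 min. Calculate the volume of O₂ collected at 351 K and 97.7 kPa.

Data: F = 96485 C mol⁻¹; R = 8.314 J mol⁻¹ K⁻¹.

Q = I·t = 0.1590 A × 1116.0 s = 177.4 C.
n(e⁻) = Q/F = 177.4 / 96485 = 0.001839 mol.
4 electrons are transferred per O₂ molecule, so n(O₂) = 0.001839 / 4 = 0.0004598 mol.
V = nRT/P = (0.0004598 × 8.314 × 351) / (97.7 × 10³ Pa) = 1.37 × 10⁻⁵ m³ = 0.0137 L.

0.0137 L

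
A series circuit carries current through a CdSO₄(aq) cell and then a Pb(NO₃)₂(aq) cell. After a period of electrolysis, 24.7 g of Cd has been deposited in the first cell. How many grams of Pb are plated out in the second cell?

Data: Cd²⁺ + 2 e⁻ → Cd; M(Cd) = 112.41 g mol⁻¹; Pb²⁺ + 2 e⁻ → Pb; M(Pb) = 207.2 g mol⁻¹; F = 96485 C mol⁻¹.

45.5 g

n(Cd) = 24.7 / 112.41 = 0.2197 mol.
Since Cd²⁺ + 2 e⁻ → Cd, n(e⁻) passed = 2 × 0.2197 = 0.4395 mol.
Cells in series carry the same charge, so the same 0.4395 mol of electrons passes through cell 2.
Pb²⁺ + 2 e⁻ → Pb, so n(Pb) = 0.4395 / 2 = 0.2197 mol.
m(Pb) = 0.2197 × 207.2 = 45.5 g.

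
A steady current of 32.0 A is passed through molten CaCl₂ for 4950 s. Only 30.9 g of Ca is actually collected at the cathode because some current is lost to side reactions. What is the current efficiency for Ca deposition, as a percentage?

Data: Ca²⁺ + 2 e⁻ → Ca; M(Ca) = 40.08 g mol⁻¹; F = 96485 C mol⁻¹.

93.9 %

Q = I·t = 32.00 × 4950.0 = 158400 C; n(e⁻) = 158400/96485 = 1.642 mol.
Theoretical n(Ca) = n(e⁻)/2 = 0.8209 mol, i.e. m_theo = 0.8209 × 40.08 = 32.90 g.
Efficiency = m_actual / m_theo = 30.9 / 32.90 = 93.9 %.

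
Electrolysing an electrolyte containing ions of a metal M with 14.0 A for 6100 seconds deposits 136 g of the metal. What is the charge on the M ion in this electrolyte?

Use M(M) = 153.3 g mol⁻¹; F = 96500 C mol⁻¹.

+1

Q = I·t = 14.00 A × 6100.0 s = 85400 C, so n(e⁻) = 85400/96500 = 0.8850 mol.
n(M) deposited = 136 / 153.3 = 0.8871 mol.
Electrons per atom = n(e⁻)/n(M) = 0.8850 / 0.8871 = 0.998 ≈ 1, so the ion is M⁺.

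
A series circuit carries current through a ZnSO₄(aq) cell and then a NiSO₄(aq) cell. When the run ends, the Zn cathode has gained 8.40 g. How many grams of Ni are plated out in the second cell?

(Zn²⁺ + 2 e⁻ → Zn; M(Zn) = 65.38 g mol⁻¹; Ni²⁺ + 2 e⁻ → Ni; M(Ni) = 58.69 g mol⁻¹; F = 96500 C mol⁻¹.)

7.54 g

n(Zn) = 8.40 / 65.38 = 0.1285 mol.
Since Zn²⁺ + 2 e⁻ → Zn, n(e⁻) passed = 2 × 0.1285 = 0.2570 mol.
Cells in series carry the same charge, so the same 0.2570 mol of electrons passes through cell 2.
Ni²⁺ + 2 e⁻ → Ni, so n(Ni) = 0.2570 / 2 = 0.1285 mol.
m(Ni) = 0.1285 × 58.69 = 7.54 g.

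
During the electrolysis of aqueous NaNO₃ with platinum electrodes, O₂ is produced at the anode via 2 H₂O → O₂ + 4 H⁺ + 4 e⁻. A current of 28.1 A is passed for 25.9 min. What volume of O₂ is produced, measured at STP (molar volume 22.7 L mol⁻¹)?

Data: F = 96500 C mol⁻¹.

2.57 L

Q = I·t = 28.10 A × 1554.0 s = 43670 C.
n(e⁻) = Q/F = 43670 / 96500 = 0.4525 mol.
4 electrons are transferred per O₂ molecule, so n(O₂) = 0.4525 / 4 = 0.1131 mol.
V = n × V_m = 0.1131 × 22.7 = 2.57 L.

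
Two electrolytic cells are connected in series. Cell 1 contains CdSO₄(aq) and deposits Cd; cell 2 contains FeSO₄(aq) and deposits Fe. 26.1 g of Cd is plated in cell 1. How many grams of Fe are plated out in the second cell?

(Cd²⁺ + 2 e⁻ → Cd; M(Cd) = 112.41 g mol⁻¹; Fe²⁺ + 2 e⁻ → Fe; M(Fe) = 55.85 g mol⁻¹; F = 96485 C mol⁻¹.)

n(Cd) = 26.1 / 112.41 = 0.2322 mol.
Since Cd²⁺ + 2 e⁻ → Cd, n(e⁻) passed = 2 × 0.2322 = 0.4644 mol.
Cells in series carry the same charge, so the same 0.4644 mol of electrons passes through cell 2.
Fe²⁺ + 2 e⁻ → Fe, so n(Fe) = 0.4644 / 2 = 0.2322 mol.
m(Fe) = 0.2322 × 55.85 = 13.0 g.

13.0 g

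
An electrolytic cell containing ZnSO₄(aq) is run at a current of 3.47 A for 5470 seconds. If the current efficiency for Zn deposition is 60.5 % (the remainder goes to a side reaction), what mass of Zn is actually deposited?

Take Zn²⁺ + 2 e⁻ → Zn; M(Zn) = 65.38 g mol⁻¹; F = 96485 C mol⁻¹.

3.89 g

Q = I·t = 3.470 × 5470.0 = 18980 C.
n(e⁻) = 18980/96485 = 0.1967 mol; theoretically n(Zn) = 0.1967/2 = 0.09836 mol, m_theo = 6.431 g.
At 60.5 % efficiency, m_actual = 0.605 × 6.431 = 3.89 g.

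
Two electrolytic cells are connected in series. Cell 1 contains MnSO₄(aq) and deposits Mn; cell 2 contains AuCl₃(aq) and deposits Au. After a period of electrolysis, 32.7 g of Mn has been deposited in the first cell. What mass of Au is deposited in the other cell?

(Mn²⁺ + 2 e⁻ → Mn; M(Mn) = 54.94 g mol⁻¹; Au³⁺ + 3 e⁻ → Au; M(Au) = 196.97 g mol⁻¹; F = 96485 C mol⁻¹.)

n(Mn) = 32.7 / 54.94 = 0.5952 mol.
Since Mn²⁺ + 2 e⁻ → Mn, n(e⁻) passed = 2 × 0.5952 = 1.190 mol.
Cells in series carry the same charge, so the same 1.190 mol of electrons passes through cell 2.
Au³⁺ + 3 e⁻ → Au, so n(Au) = 1.190 / 3 = 0.3968 mol.
m(Au) = 0.3968 × 196.97 = 78.2 g.

78.2 g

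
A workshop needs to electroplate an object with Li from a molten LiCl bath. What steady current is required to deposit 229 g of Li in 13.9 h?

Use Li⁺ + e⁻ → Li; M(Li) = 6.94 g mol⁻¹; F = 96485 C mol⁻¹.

n(Li) = 229 / 6.94 = 33.00 mol.
n(e⁻) = 1 × 33.00 = 33.00 mol.
Q = n(e⁻)·F = 33.00 × 96485 = 3184000 C.
I = Q/t = 3184000 / 50040 s = 63.6 A.

63.6 A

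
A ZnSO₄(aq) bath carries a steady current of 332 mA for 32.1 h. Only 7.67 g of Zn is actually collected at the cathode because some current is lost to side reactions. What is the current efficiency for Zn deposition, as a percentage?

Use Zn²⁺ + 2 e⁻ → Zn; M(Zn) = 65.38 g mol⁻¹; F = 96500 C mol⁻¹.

Q = I·t = 0.3320 × 115560 = 38370 C; n(e⁻) = 38370/96500 = 0.3976 mol.
Theoretical n(Zn) = n(e⁻)/2 = 0.1988 mol, i.e. m_theo = 0.1988 × 65.38 = 13.00 g.
Efficiency = m_actual / m_theo = 7.67 / 13.00 = 59.0 %.

59.0 %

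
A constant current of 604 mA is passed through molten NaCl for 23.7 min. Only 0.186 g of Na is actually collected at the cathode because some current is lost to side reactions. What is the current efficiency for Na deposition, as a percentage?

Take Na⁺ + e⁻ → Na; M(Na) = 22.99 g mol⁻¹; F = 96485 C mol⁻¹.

Q = I·t = 0.6040 × 1422.0 = 858.9 C; n(e⁻) = 858.9/96485 = 0.008902 mol.
Theoretical n(Na) = n(e⁻)/1 = 0.008902 mol, i.e. m_theo = 0.008902 × 22.99 = 0.2047 g.
Efficiency = m_actual / m_theo = 0.186 / 0.2047 = 90.9 %.

90.9 %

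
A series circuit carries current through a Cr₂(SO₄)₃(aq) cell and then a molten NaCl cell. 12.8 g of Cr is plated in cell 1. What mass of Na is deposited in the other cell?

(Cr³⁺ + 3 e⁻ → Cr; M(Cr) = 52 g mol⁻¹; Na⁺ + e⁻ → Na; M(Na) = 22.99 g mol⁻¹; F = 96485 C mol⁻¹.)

n(Cr) = 12.8 / 52 = 0.2462 mol.
Since Cr³⁺ + 3 e⁻ → Cr, n(e⁻) passed = 3 × 0.2462 = 0.7385 mol.
Cells in series carry the same charge, so the same 0.7385 mol of electrons passes through cell 2.
Na⁺ + e⁻ → Na, so n(Na) = 0.7385 / 1 = 0.7385 mol.
m(Na) = 0.7385 × 22.99 = 17.0 g.

17.0 g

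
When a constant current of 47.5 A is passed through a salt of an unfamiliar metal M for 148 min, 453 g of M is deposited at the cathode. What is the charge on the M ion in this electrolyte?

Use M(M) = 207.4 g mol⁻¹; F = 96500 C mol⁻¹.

+2

Q = I·t = 47.50 A × 8880.0 s = 421800 C, so n(e⁻) = 421800/96500 = 4.371 mol.
n(M) deposited = 453 / 207.4 = 2.184 mol.
Electrons per atom = n(e⁻)/n(M) = 4.371 / 2.184 = 2.00 ≈ 2, so the ion is M²⁺.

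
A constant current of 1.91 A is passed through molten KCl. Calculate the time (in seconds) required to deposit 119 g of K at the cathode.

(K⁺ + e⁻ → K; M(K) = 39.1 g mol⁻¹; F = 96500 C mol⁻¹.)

n(K) = m/M = 119 / 39.1 = 3.043 mol.
Each K atom requires 1 electron, so n(e⁻) = 1 × 3.043 = 3.043 mol.
Q = n(e⁻)·F = 3.043 × 96500 = 293700 C.
t = Q/I = 293700 / 1.910 A = 153800 s.

1.54 × 10⁵ s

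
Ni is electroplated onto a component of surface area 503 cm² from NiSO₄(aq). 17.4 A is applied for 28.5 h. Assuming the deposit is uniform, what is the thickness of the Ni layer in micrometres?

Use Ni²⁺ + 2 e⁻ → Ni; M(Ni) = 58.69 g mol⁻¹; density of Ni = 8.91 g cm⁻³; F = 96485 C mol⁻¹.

1210 μm

Q = I·t = 17.40 × 102600 = 1785000 C; n(e⁻) = 18.50 mol.
n(Ni) = n(e⁻)/2 = 9.251 mol, so m = 9.251 × 58.69 = 543.0 g.
Volume = m/ρ = 543.0 / 8.91 = 60.94 cm³.
Thickness = V/A = 60.94 / 503 = 0.121 cm = 1210 μm.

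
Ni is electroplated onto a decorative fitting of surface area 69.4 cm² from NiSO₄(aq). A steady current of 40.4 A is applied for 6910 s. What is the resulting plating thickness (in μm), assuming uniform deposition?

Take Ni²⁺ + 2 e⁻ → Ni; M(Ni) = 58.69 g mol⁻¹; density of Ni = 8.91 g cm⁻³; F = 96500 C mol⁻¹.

1370 μm

Q = I·t = 40.40 × 6910.0 = 279200 C; n(e⁻) = 2.893 mol.
n(Ni) = n(e⁻)/2 = 1.446 mol, so m = 1.446 × 58.69 = 84.89 g.
Volume = m/ρ = 84.89 / 8.91 = 9.528 cm³.
Thickness = V/A = 9.528 / 69.4 = 0.137 cm = 1370 μm.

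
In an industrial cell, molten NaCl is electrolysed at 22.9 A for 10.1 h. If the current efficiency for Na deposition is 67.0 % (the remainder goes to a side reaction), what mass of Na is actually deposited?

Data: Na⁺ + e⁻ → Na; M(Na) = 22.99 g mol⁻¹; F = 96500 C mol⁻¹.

Q = I·t = 22.90 × 36360 = 832600 C.
n(e⁻) = 832600/96500 = 8.628 mol; theoretically n(Na) = 8.628/1 = 8.628 mol, m_theo = 198.4 g.
At 67.0 % efficiency, m_actual = 0.670 × 198.4 = 133 g.

133 g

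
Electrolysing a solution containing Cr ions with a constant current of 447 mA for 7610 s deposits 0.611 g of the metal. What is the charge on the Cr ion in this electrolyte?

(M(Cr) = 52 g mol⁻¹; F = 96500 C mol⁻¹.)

Q = I·t = 0.4470 A × 7610.0 s = 3402 C, so n(e⁻) = 3402/96500 = 0.03525 mol.
n(Cr) deposited = 0.611 / 52 = 0.01175 mol.
Electrons per atom = n(e⁻)/n(Cr) = 0.03525 / 0.01175 = 3.00 ≈ 3, so the ion is Cr³⁺.

+3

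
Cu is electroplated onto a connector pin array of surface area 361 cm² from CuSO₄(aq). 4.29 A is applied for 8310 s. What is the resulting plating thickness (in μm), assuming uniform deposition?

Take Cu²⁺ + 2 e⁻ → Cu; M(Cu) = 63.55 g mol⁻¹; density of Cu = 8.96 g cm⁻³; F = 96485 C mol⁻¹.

Q = I·t = 4.290 × 8310.0 = 35650 C; n(e⁻) = 0.3695 mol.
n(Cu) = n(e⁻)/2 = 0.1847 mol, so m = 0.1847 × 63.55 = 11.74 g.
Volume = m/ρ = 11.74 / 8.96 = 1.310 cm³.
Thickness = V/A = 1.310 / 361 = 0.00363 cm = 36.3 μm.

36.3 μm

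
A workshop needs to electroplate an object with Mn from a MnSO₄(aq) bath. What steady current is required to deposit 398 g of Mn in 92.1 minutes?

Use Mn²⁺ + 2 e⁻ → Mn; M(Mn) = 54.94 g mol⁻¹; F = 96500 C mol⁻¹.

n(Mn) = 398 / 54.94 = 7.244 mol.
n(e⁻) = 2 × 7.244 = 14.49 mol.
Q = n(e⁻)·F = 14.49 × 96500 = 1398000 C.
I = Q/t = 1398000 / 5526.0 s = 253 A.

253 A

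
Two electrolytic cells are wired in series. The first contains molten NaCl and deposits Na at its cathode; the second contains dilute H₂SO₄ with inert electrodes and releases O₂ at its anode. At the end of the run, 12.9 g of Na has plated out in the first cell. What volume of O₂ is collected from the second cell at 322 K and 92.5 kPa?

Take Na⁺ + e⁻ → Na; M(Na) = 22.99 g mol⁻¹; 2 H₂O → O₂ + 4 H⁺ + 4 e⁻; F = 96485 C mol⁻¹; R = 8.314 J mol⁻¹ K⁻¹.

n(Na) = 12.9 / 22.99 = 0.5611 mol, so n(e⁻) = 1 × 0.5611 = 0.5611 mol.
The cells are in series, so the same 0.5611 mol of electrons passes through the second cell.
2 H₂O → O₂ + 4 H⁺ + 4 e⁻ — 4 mol e⁻ per mol O₂, so n(O₂) = 0.5611/4 = 0.1403 mol.
V = nRT/P = (0.1403 × 8.314 × 322) / (92.5 × 10³) = 0.00406 m³ = 4.06 L.

4.06 L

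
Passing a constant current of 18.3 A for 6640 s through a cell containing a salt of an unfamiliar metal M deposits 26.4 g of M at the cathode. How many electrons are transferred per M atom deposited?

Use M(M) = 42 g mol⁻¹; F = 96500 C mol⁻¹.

2

Q = I·t = 18.30 A × 6640.0 s = 121500 C, so n(e⁻) = 121500/96500 = 1.259 mol.
n(M) deposited = 26.4 / 42 = 0.6286 mol.
Electrons per atom = n(e⁻)/n(M) = 1.259 / 0.6286 = 2.00 ≈ 2, so the ion is M²⁺.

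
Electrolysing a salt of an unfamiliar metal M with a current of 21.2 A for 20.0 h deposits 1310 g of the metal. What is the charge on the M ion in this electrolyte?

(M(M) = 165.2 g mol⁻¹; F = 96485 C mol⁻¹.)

+2

Q = I·t = 21.20 A × 72000 s = 1526000 C, so n(e⁻) = 1526000/96485 = 15.82 mol.
n(M) deposited = 1310 / 165.2 = 7.930 mol.
Electrons per atom = n(e⁻)/n(M) = 15.82 / 7.930 = 2.00 ≈ 2, so the ion is M²⁺.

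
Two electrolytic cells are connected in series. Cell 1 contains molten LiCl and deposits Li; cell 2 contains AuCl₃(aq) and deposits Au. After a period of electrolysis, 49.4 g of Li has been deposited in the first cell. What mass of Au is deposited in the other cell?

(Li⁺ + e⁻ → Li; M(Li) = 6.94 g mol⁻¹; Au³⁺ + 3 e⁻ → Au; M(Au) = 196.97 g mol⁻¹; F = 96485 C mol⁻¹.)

467 g

n(Li) = 49.4 / 6.94 = 7.118 mol.
Since Li⁺ + e⁻ → Li, n(e⁻) passed = 1 × 7.118 = 7.118 mol.
Cells in series carry the same charge, so the same 7.118 mol of electrons passes through cell 2.
Au³⁺ + 3 e⁻ → Au, so n(Au) = 7.118 / 3 = 2.373 mol.
m(Au) = 2.373 × 196.97 = 467 g.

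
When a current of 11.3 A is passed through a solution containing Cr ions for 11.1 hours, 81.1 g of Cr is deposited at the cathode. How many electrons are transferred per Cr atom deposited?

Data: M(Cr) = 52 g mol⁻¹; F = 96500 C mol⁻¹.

Q = I·t = 11.30 A × 39960 s = 451500 C, so n(e⁻) = 451500/96500 = 4.679 mol.
n(Cr) deposited = 81.1 / 52 = 1.560 mol.
Electrons per atom = n(e⁻)/n(Cr) = 4.679 / 1.560 = 3.00 ≈ 3, so the ion is Cr³⁺.

3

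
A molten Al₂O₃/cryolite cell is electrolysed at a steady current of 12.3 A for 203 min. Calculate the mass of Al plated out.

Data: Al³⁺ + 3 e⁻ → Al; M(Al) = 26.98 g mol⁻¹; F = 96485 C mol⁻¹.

Q = I·t = 12.30 A × 12180 s = 149800 C.
n(e⁻) = Q/F = 149800 / 96485 = 1.553 mol.
Al³⁺ + 3 e⁻ → Al, so n(Al) = n(e⁻)/3 = 0.5176 mol.
m = n·M = 0.5176 × 26.98 = 14.0 g.

14.0 g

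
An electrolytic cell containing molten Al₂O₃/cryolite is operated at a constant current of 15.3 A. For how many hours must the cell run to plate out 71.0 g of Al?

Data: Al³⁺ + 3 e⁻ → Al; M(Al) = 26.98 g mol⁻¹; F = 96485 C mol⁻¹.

13.8 h

n(Al) = m/M = 71.0 / 26.98 = 2.632 mol.
Each Al atom requires 3 electrons, so n(e⁻) = 3 × 2.632 = 7.895 mol.
Q = n(e⁻)·F = 7.895 × 96485 = 761700 C.
t = Q/I = 761700 / 15.30 A = 49790 s = 13.8 h.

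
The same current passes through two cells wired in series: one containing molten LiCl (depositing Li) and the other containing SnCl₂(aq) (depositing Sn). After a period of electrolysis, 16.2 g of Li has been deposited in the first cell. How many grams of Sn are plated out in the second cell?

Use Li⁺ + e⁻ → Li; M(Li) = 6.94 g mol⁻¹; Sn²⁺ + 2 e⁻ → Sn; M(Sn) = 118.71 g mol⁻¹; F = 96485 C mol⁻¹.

n(Li) = 16.2 / 6.94 = 2.334 mol.
Since Li⁺ + e⁻ → Li, n(e⁻) passed = 1 × 2.334 = 2.334 mol.
Cells in series carry the same charge, so the same 2.334 mol of electrons passes through cell 2.
Sn²⁺ + 2 e⁻ → Sn, so n(Sn) = 2.334 / 2 = 1.167 mol.
m(Sn) = 1.167 × 118.71 = 139 g.

139 g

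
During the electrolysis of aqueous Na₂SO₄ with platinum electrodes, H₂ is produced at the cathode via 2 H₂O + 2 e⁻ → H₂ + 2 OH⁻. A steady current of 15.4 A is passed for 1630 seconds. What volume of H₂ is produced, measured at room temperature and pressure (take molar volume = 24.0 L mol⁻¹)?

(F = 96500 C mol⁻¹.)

Q = I·t = 15.40 A × 1630.0 s = 25100 C.
n(e⁻) = Q/F = 25100 / 96500 = 0.2601 mol.
2 electrons are transferred per H₂ molecule, so n(H₂) = 0.2601 / 2 = 0.1301 mol.
V = n × V_m = 0.1301 × 24.0 = 3.12 L.

3.12 L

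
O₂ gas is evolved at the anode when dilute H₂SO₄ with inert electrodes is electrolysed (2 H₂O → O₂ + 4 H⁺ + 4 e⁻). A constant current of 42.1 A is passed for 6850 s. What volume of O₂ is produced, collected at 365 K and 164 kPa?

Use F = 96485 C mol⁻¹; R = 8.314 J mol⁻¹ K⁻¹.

Q = I·t = 42.10 A × 6850.0 s = 288400 C.
n(e⁻) = Q/F = 288400 / 96485 = 2.989 mol.
4 electrons are transferred per O₂ molecule, so n(O₂) = 2.989 / 4 = 0.7472 mol.
V = nRT/P = (0.7472 × 8.314 × 365) / (164 × 10³ Pa) = 0.0138 m³ = 13.8 L.

13.8 L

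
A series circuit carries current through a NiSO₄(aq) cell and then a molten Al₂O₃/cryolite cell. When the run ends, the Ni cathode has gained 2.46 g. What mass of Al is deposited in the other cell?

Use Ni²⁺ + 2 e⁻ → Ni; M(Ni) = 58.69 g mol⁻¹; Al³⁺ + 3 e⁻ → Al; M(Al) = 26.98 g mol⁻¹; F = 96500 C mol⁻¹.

n(Ni) = 2.46 / 58.69 = 0.04192 mol.
Since Ni²⁺ + 2 e⁻ → Ni, n(e⁻) passed = 2 × 0.04192 = 0.08383 mol.
Cells in series carry the same charge, so the same 0.08383 mol of electrons passes through cell 2.
Al³⁺ + 3 e⁻ → Al, so n(Al) = 0.08383 / 3 = 0.02794 mol.
m(Al) = 0.02794 × 26.98 = 0.754 g.

0.754 g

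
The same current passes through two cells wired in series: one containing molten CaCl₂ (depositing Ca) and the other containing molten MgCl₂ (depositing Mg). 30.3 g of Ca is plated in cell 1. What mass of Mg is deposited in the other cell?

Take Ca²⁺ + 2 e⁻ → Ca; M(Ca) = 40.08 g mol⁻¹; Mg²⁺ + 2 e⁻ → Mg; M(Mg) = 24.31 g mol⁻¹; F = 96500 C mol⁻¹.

18.4 g

n(Ca) = 30.3 / 40.08 = 0.7560 mol.
Since Ca²⁺ + 2 e⁻ → Ca, n(e⁻) passed = 2 × 0.7560 = 1.512 mol.
Cells in series carry the same charge, so the same 1.512 mol of electrons passes through cell 2.
Mg²⁺ + 2 e⁻ → Mg, so n(Mg) = 1.512 / 2 = 0.7560 mol.
m(Mg) = 0.7560 × 24.31 = 18.4 g.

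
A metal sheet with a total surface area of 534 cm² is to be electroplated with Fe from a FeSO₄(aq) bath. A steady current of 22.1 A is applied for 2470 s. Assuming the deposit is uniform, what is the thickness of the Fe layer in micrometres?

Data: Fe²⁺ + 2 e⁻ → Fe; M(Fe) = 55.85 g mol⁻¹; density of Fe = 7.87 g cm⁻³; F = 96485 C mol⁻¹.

Q = I·t = 22.10 × 2470.0 = 54590 C; n(e⁻) = 0.5658 mol.
n(Fe) = n(e⁻)/2 = 0.2829 mol, so m = 0.2829 × 55.85 = 15.80 g.
Volume = m/ρ = 15.80 / 7.87 = 2.007 cm³.
Thickness = V/A = 2.007 / 534 = 0.00376 cm = 37.6 μm.

37.6 μm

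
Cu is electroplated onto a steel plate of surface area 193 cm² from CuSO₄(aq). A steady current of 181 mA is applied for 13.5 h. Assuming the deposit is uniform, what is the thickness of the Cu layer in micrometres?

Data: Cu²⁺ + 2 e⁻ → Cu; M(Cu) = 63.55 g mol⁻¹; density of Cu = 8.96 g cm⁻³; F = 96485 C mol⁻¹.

16.8 μm

Q = I·t = 0.1810 × 48600 = 8797 C; n(e⁻) = 0.09117 mol.
n(Cu) = n(e⁻)/2 = 0.04559 mol, so m = 0.04559 × 63.55 = 2.897 g.
Volume = m/ρ = 2.897 / 8.96 = 0.3233 cm³.
Thickness = V/A = 0.3233 / 193 = 0.00168 cm = 16.8 μm.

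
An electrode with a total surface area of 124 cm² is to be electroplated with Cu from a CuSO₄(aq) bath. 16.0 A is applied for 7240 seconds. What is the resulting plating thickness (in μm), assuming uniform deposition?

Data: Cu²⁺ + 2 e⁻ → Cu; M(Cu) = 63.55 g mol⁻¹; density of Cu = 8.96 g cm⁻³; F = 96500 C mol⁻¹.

343 μm

Q = I·t = 16.00 × 7240.0 = 115800 C; n(e⁻) = 1.200 mol.
n(Cu) = n(e⁻)/2 = 0.6002 mol, so m = 0.6002 × 63.55 = 38.14 g.
Volume = m/ρ = 38.14 / 8.96 = 4.257 cm³.
Thickness = V/A = 4.257 / 124 = 0.0343 cm = 343 μm.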